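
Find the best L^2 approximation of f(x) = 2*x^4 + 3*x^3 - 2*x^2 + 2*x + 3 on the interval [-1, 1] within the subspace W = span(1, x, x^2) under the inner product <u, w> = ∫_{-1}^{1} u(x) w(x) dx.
g(x) = -2*x^2/7 + 19*x/5 + 99/35

The best approximation g ∈ W is the orthogonal projection of f onto W. Writing g = a_0 + a_1 x + a_2 x^2, the coefficients solve the normal equations G · a = b where
  G_{ij} = <φ_i, φ_j> and b_i = <f, φ_i>, with φ_0 = 1, φ_1 = x, φ_2 = x^2.
G =
  [2, 0, 2/3]
  [0, 2/3, 0]
  [2/3, 0, 2/5],
b = (82/15, 38/15, 62/35).
Solving gives a_0 = 99/35, a_1 = 19/5, a_2 = -2/7, so
  g(x) = -2*x^2/7 + 19*x/5 + 99/35.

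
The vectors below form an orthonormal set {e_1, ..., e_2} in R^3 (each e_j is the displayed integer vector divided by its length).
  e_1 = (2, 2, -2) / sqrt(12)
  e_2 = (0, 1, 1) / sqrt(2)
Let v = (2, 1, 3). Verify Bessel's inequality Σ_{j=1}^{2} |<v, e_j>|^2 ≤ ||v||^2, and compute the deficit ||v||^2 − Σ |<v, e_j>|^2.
Σ |<v, e_j>|^2 = 8; ||v||^2 = 14; deficit = 6

Write each e_j = u_j / sqrt(<u_j, u_j>) where u_j is the displayed integer vector. Then <v, e_j> = <v, u_j> / sqrt(<u_j, u_j>), so |<v, e_j>|^2 = <v, u_j>^2 / <u_j, u_j>.
Coefficients: <v, e_1> = 0/sqrt(12), <v, e_2> = 4/sqrt(2).
Square and sum: Σ |<v, e_j>|^2 = 8.
Compute ||v||^2 = v·v = 14.
Deficit = 14 − 8 = 6 ≥ 0, confirming Bessel's inequality. (The deficit equals ||v − Σ <v,e_j> e_j||^2, the squared distance from v to span{e_j}.)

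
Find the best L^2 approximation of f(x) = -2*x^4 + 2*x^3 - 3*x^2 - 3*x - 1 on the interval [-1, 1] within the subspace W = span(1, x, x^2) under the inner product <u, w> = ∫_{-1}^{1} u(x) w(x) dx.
g(x) = -33*x^2/7 - 9*x/5 - 29/35

The best approximation g ∈ W is the orthogonal projection of f onto W. Writing g = a_0 + a_1 x + a_2 x^2, the coefficients solve the normal equations G · a = b where
  G_{ij} = <φ_i, φ_j> and b_i = <f, φ_i>, with φ_0 = 1, φ_1 = x, φ_2 = x^2.
G =
  [2, 0, 2/3]
  [0, 2/3, 0]
  [2/3, 0, 2/5],
b = (-24/5, -6/5, -256/105).
Solving gives a_0 = -29/35, a_1 = -9/5, a_2 = -33/7, so
  g(x) = -33*x^2/7 - 9*x/5 - 29/35.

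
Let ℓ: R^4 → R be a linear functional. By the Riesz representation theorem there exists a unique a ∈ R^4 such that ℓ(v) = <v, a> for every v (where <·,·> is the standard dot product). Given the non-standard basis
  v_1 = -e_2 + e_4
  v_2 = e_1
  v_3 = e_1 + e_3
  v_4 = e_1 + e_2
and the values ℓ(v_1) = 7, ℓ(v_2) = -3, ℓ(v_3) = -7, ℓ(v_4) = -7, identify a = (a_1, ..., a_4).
a = (-3, -4, -4, 3)

Write a = (a_1, ..., a_4) in the standard basis. For each basis vector v_i, ℓ(v_i) = <v_i, a> is a linear equation in the a_j's. Collect the n equations into a matrix system V a = ℓ, where row i of V is v_i (expressed in the standard basis). Since V is invertible (lower-triangular with 1s on the diagonal, up to permutation), solve by back-substitution:
  V =
[[0, -1, 0, 1],
 [1, 0, 0, 0],
 [1, 0, 1, 0],
 [1, 1, 0, 0]]
  V a = (7, -3, -7, -7)
Solving gives a = (-3, -4, -4, 3).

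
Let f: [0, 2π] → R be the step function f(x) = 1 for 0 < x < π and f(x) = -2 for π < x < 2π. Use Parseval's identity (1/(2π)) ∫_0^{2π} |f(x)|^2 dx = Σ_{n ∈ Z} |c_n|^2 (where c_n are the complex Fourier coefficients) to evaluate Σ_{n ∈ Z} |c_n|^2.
Σ |c_n|^2 = 5/2

Parseval equates the L^2 energy of f (normalised by 1/(2π)) with the ℓ^2 sum of its Fourier coefficients: (1/(2π)) ∫_0^{2π} |f|^2 = Σ |c_n|^2.
Compute the left side: (1/(2π)) [∫_0^π 1^2 dx + ∫_π^{2π} (-2)^2 dx] = (1/(2π)) · (1π + 4π) = (1 + 4)/2 = 5/2.
So Σ_{n ∈ Z} |c_n|^2 = 5/2.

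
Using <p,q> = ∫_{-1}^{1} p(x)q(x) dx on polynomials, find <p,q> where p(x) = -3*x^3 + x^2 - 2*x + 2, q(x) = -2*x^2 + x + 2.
<p,q> = 10/3

Expand the product: p(x)·q(x) = 6*x^5 - 5*x^4 - x^3 - 4*x^2 - 2*x + 4.
∫_{-1}^{1} of each monomial x^k gives [2/(k+1) if k even, 0 if k odd]. Integrating term-by-term (or equivalently evaluating the antiderivative F(x) = x^6 - x^5 - x^4/4 - 4*x^3/3 - x^2 + 4*x at the endpoints):
  F(1) − F(−1) = 17/12 − (-23/12) = 10/3.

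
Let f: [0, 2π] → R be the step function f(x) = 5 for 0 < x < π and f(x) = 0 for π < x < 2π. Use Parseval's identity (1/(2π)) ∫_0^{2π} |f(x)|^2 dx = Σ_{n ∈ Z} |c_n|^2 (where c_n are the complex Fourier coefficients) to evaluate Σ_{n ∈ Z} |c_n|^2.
Σ |c_n|^2 = 25/2

Parseval equates the L^2 energy of f (normalised by 1/(2π)) with the ℓ^2 sum of its Fourier coefficients: (1/(2π)) ∫_0^{2π} |f|^2 = Σ |c_n|^2.
Compute the left side: (1/(2π)) [∫_0^π 5^2 dx + ∫_π^{2π} 0^2 dx] = (1/(2π)) · (25π + 0π) = (25 + 0)/2 = 25/2.
So Σ_{n ∈ Z} |c_n|^2 = 25/2.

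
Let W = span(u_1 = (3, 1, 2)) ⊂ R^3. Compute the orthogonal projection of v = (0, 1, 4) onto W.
proj_W(v) = (27/14, 9/14, 9/7)

Set up U = [u_1 | ... | u_1] ∈ R^(3×1). The projector onto W = col(U) is P = U (U^T U)^(-1) U^T.
Compute U^T U =
  [14],
and U^T v = (9).
Solve U^T U · c = U^T v for the coefficients: c = (9/14). The projection is proj_W(v) = U c.
Check: (v - proj_W(v)) · u_1 = 0  (should be 0).
Result: proj_W(v) = (27/14, 9/14, 9/7).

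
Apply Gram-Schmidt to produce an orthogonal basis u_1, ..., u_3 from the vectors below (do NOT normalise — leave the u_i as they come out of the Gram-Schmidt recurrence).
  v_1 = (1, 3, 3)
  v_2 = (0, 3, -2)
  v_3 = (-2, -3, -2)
Orthogonal basis:
  u_1 = (1, 3, 3)
  u_2 = (-3/19, 48/19, -47/19)
  u_3 = (-135/119, 18/119, 27/119)

Apply the Gram-Schmidt recurrence
  u_1 = v_1
  u_i = v_i − Σ_{j<i} ((v_i · u_j) / (u_j · u_j)) · u_j.

Step by step this gives:
  u_1 = (1, 3, 3)
  u_2 = (-3/19, 48/19, -47/19)
  u_3 = (-135/119, 18/119, 27/119)

Orthogonality check:
  u_2 · u_1 = 0 (should be 0)
  u_3 · u_1 = 0 (should be 0)
  u_3 · u_2 = 0 (should be 0)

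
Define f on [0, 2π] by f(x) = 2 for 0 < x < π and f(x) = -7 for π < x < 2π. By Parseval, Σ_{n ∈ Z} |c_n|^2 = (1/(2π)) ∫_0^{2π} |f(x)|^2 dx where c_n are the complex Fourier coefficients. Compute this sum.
Σ |c_n|^2 = 53/2

Parseval equates the L^2 energy of f (normalised by 1/(2π)) with the ℓ^2 sum of its Fourier coefficients: (1/(2π)) ∫_0^{2π} |f|^2 = Σ |c_n|^2.
Compute the left side: (1/(2π)) [∫_0^π 2^2 dx + ∫_π^{2π} (-7)^2 dx] = (1/(2π)) · (4π + 49π) = (4 + 49)/2 = 53/2.
So Σ_{n ∈ Z} |c_n|^2 = 53/2.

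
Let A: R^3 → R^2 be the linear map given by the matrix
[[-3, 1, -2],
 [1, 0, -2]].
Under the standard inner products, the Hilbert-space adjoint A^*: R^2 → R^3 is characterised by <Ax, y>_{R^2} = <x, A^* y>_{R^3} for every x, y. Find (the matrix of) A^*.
A^* = A^T =
[[-3, 1],
 [1, 0],
 [-2, -2]]

For real matrices with standard dot products, the defining identity <Ax, y> = <x, A^* y> gives (Ax)^T y = x^T (A^*) y, i.e. x^T A^T y = x^T (A^*) y. Since this holds for all x, y, we must have A^* = A^T. Therefore
A^* =
[[-3, 1],
 [1, 0],
 [-2, -2]].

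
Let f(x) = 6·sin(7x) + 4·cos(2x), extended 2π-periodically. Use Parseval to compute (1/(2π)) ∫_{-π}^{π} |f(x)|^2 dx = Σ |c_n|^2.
Σ |c_n|^2 = 26

Expand |f|^2 and use orthogonality of {sin(nx), cos(mx)} on [-π, π]:
  ∫_{-π}^{π} sin(nx)^2 dx = π, ∫ cos(mx)^2 dx = π, and cross terms integrate to 0.
So ∫_{-π}^{π} f(x)^2 dx = 6^2 · π + 4^2 · π = (36 + 16)π.
Divide by 2π: (36 + 16)/2 = 26.
By Parseval, this equals Σ |c_n|^2.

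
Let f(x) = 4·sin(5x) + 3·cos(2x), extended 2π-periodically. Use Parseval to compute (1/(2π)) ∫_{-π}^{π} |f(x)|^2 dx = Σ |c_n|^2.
Σ |c_n|^2 = 25/2

Expand |f|^2 and use orthogonality of {sin(nx), cos(mx)} on [-π, π]:
  ∫_{-π}^{π} sin(nx)^2 dx = π, ∫ cos(mx)^2 dx = π, and cross terms integrate to 0.
So ∫_{-π}^{π} f(x)^2 dx = 4^2 · π + 3^2 · π = (16 + 9)π.
Divide by 2π: (16 + 9)/2 = 25/2.
By Parseval, this equals Σ |c_n|^2.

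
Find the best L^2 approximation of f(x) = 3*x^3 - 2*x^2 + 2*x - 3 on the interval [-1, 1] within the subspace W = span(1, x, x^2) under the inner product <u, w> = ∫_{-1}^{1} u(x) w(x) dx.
g(x) = -2*x^2 + 19*x/5 - 3

The best approximation g ∈ W is the orthogonal projection of f onto W. Writing g = a_0 + a_1 x + a_2 x^2, the coefficients solve the normal equations G · a = b where
  G_{ij} = <φ_i, φ_j> and b_i = <f, φ_i>, with φ_0 = 1, φ_1 = x, φ_2 = x^2.
G =
  [2, 0, 2/3]
  [0, 2/3, 0]
  [2/3, 0, 2/5],
b = (-22/3, 38/15, -14/5).
Solving gives a_0 = -3, a_1 = 19/5, a_2 = -2, so
  g(x) = -2*x^2 + 19*x/5 - 3.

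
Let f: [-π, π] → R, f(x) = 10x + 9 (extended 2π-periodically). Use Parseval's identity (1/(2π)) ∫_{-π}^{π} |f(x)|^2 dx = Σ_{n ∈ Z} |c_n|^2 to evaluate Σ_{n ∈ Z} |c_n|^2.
Σ |c_n|^2 = 100π^2/3 + 81

Expand and integrate term by term over [-π, π]:
  ∫ (10x)^2 dx = 100·(2π^3/3); ∫ 2·10·(9)·x dx = 0 (odd integrand); ∫ 9^2 dx = 81·2π.
So (1/(2π)) ∫_{-π}^{π} (10x + 9)^2 dx = 100π^2/3 + 81 = 100π^2/3 + 81.
Parseval ⇒ Σ |c_n|^2 = 100π^2/3 + 81.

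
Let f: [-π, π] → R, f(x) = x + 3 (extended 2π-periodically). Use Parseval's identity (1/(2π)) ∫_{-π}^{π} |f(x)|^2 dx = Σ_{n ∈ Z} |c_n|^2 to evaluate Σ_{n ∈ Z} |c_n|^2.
Σ |c_n|^2 = π^2/3 + 9

Expand and integrate term by term over [-π, π]:
  ∫ (x)^2 dx = 1·(2π^3/3); ∫ 2·1·(3)·x dx = 0 (odd integrand); ∫ 3^2 dx = 9·2π.
So (1/(2π)) ∫_{-π}^{π} (x + 3)^2 dx = 1π^2/3 + 9 = π^2/3 + 9.
Parseval ⇒ Σ |c_n|^2 = π^2/3 + 9.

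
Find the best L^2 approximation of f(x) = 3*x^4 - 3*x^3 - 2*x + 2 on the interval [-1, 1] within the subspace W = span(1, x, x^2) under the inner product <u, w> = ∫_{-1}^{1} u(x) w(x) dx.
g(x) = 18*x^2/7 - 19*x/5 + 61/35

The best approximation g ∈ W is the orthogonal projection of f onto W. Writing g = a_0 + a_1 x + a_2 x^2, the coefficients solve the normal equations G · a = b where
  G_{ij} = <φ_i, φ_j> and b_i = <f, φ_i>, with φ_0 = 1, φ_1 = x, φ_2 = x^2.
G =
  [2, 0, 2/3]
  [0, 2/3, 0]
  [2/3, 0, 2/5],
b = (26/5, -38/15, 46/21).
Solving gives a_0 = 61/35, a_1 = -19/5, a_2 = 18/7, so
  g(x) = 18*x^2/7 - 19*x/5 + 61/35.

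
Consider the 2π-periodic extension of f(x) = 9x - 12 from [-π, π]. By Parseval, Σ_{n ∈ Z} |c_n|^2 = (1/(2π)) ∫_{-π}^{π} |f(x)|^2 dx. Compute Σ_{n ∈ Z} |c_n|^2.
Σ |c_n|^2 = 27π^2 + 144

Expand and integrate term by term over [-π, π]:
  ∫ (9x)^2 dx = 81·(2π^3/3); ∫ 2·9·(-12)·x dx = 0 (odd integrand); ∫ (-12)^2 dx = 144·2π.
So (1/(2π)) ∫_{-π}^{π} (9x - 12)^2 dx = 81π^2/3 + 144 = 27π^2 + 144.
Parseval ⇒ Σ |c_n|^2 = 27π^2 + 144.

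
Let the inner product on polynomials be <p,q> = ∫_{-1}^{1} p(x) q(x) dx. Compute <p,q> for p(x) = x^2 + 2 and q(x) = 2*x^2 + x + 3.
<p,q> = 262/15

Expand the product: p(x)·q(x) = 2*x^4 + x^3 + 7*x^2 + 2*x + 6.
∫_{-1}^{1} of each monomial x^k gives [2/(k+1) if k even, 0 if k odd]. Integrating term-by-term (or equivalently evaluating the antiderivative F(x) = 2*x^5/5 + x^4/4 + 7*x^3/3 + x^2 + 6*x at the endpoints):
  F(1) − F(−1) = 599/60 − (-449/60) = 262/15.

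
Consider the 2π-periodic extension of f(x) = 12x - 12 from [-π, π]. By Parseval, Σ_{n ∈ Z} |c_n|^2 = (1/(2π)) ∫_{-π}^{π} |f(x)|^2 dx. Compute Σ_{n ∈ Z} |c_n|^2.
Σ |c_n|^2 = 48π^2 + 144

Expand and integrate term by term over [-π, π]:
  ∫ (12x)^2 dx = 144·(2π^3/3); ∫ 2·12·(-12)·x dx = 0 (odd integrand); ∫ (-12)^2 dx = 144·2π.
So (1/(2π)) ∫_{-π}^{π} (12x - 12)^2 dx = 144π^2/3 + 144 = 48π^2 + 144.
Parseval ⇒ Σ |c_n|^2 = 48π^2 + 144.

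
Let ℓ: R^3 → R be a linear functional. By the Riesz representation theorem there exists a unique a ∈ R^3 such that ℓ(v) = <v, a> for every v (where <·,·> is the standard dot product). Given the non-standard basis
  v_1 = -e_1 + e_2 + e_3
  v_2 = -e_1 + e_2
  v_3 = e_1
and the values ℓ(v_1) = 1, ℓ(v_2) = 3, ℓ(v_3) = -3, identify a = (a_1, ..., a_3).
a = (-3, 0, -2)

Write a = (a_1, ..., a_3) in the standard basis. For each basis vector v_i, ℓ(v_i) = <v_i, a> is a linear equation in the a_j's. Collect the n equations into a matrix system V a = ℓ, where row i of V is v_i (expressed in the standard basis). Since V is invertible (lower-triangular with 1s on the diagonal, up to permutation), solve by back-substitution:
  V =
[[-1, 1, 1],
 [-1, 1, 0],
 [1, 0, 0]]
  V a = (1, 3, -3)
Solving gives a = (-3, 0, -2).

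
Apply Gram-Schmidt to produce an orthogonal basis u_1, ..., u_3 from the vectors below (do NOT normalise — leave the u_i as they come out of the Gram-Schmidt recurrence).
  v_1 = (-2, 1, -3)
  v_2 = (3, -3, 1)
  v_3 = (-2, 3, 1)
Orthogonal basis:
  u_1 = (-2, 1, -3)
  u_2 = (9/7, -15/7, -11/7)
  u_3 = (8/61, 7/61, -3/61)

Apply the Gram-Schmidt recurrence
  u_1 = v_1
  u_i = v_i − Σ_{j<i} ((v_i · u_j) / (u_j · u_j)) · u_j.

Step by step this gives:
  u_1 = (-2, 1, -3)
  u_2 = (9/7, -15/7, -11/7)
  u_3 = (8/61, 7/61, -3/61)

Orthogonality check:
  u_2 · u_1 = 0 (should be 0)
  u_3 · u_1 = 0 (should be 0)
  u_3 · u_2 = 0 (should be 0)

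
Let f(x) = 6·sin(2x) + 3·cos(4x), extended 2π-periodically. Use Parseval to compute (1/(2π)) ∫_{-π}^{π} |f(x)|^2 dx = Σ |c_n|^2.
Σ |c_n|^2 = 45/2

Expand |f|^2 and use orthogonality of {sin(nx), cos(mx)} on [-π, π]:
  ∫_{-π}^{π} sin(nx)^2 dx = π, ∫ cos(mx)^2 dx = π, and cross terms integrate to 0.
So ∫_{-π}^{π} f(x)^2 dx = 6^2 · π + 3^2 · π = (36 + 9)π.
Divide by 2π: (36 + 9)/2 = 45/2.
By Parseval, this equals Σ |c_n|^2.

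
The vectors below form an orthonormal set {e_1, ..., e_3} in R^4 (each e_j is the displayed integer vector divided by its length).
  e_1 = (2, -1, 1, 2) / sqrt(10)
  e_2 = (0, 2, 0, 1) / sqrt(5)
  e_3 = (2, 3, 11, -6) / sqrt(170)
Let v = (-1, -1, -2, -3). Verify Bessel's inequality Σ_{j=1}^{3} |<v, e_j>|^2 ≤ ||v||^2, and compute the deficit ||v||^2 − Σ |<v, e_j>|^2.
Σ |<v, e_j>|^2 = 1154/85; ||v||^2 = 15; deficit = 121/85

Write each e_j = u_j / sqrt(<u_j, u_j>) where u_j is the displayed integer vector. Then <v, e_j> = <v, u_j> / sqrt(<u_j, u_j>), so |<v, e_j>|^2 = <v, u_j>^2 / <u_j, u_j>.
Coefficients: <v, e_1> = -9/sqrt(10), <v, e_2> = -5/sqrt(5), <v, e_3> = -9/sqrt(170).
Square and sum: Σ |<v, e_j>|^2 = 1154/85.
Compute ||v||^2 = v·v = 15.
Deficit = 15 − 1154/85 = 121/85 ≥ 0, confirming Bessel's inequality. (The deficit equals ||v − Σ <v,e_j> e_j||^2, the squared distance from v to span{e_j}.)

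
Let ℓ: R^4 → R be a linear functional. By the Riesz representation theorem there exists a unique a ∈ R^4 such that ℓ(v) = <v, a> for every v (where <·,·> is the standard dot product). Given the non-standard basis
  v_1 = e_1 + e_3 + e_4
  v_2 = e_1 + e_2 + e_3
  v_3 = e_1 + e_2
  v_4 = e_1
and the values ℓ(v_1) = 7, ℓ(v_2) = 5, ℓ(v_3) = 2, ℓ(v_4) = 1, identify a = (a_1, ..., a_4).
a = (1, 1, 3, 3)

Write a = (a_1, ..., a_4) in the standard basis. For each basis vector v_i, ℓ(v_i) = <v_i, a> is a linear equation in the a_j's. Collect the n equations into a matrix system V a = ℓ, where row i of V is v_i (expressed in the standard basis). Since V is invertible (lower-triangular with 1s on the diagonal, up to permutation), solve by back-substitution:
  V =
[[1, 0, 1, 1],
 [1, 1, 1, 0],
 [1, 1, 0, 0],
 [1, 0, 0, 0]]
  V a = (7, 5, 2, 1)
Solving gives a = (1, 1, 3, 3).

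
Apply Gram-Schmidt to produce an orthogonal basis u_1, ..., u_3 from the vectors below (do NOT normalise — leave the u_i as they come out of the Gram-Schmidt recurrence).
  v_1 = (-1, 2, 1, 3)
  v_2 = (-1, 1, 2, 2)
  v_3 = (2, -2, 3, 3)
Orthogonal basis:
  u_1 = (-1, 2, 1, 3)
  u_2 = (-4/15, -7/15, 19/15, -1/5)
  u_3 = (84/29, -56/29, 7/29, 63/29)

Apply the Gram-Schmidt recurrence
  u_1 = v_1
  u_i = v_i − Σ_{j<i} ((v_i · u_j) / (u_j · u_j)) · u_j.

Step by step this gives:
  u_1 = (-1, 2, 1, 3)
  u_2 = (-4/15, -7/15, 19/15, -1/5)
  u_3 = (84/29, -56/29, 7/29, 63/29)

Orthogonality check:
  u_2 · u_1 = 0 (should be 0)
  u_3 · u_1 = 0 (should be 0)
  u_3 · u_2 = 0 (should be 0)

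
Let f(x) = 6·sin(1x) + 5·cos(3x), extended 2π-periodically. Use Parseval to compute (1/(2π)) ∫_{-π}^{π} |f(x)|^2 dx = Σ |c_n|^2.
Σ |c_n|^2 = 61/2

Expand |f|^2 and use orthogonality of {sin(nx), cos(mx)} on [-π, π]:
  ∫_{-π}^{π} sin(nx)^2 dx = π, ∫ cos(mx)^2 dx = π, and cross terms integrate to 0.
So ∫_{-π}^{π} f(x)^2 dx = 6^2 · π + 5^2 · π = (36 + 25)π.
Divide by 2π: (36 + 25)/2 = 61/2.
By Parseval, this equals Σ |c_n|^2.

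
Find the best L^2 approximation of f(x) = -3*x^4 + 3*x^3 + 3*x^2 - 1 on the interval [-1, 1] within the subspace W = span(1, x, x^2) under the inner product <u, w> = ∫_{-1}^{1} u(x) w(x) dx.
g(x) = 3*x^2/7 + 9*x/5 - 26/35

The best approximation g ∈ W is the orthogonal projection of f onto W. Writing g = a_0 + a_1 x + a_2 x^2, the coefficients solve the normal equations G · a = b where
  G_{ij} = <φ_i, φ_j> and b_i = <f, φ_i>, with φ_0 = 1, φ_1 = x, φ_2 = x^2.
G =
  [2, 0, 2/3]
  [0, 2/3, 0]
  [2/3, 0, 2/5],
b = (-6/5, 6/5, -34/105).
Solving gives a_0 = -26/35, a_1 = 9/5, a_2 = 3/7, so
  g(x) = 3*x^2/7 + 9*x/5 - 26/35.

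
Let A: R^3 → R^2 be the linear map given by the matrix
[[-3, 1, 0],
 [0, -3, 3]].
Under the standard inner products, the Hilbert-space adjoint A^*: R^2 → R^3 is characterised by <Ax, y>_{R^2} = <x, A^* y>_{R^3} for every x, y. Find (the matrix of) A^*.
A^* = A^T =
[[-3, 0],
 [1, -3],
 [0, 3]]

For real matrices with standard dot products, the defining identity <Ax, y> = <x, A^* y> gives (Ax)^T y = x^T (A^*) y, i.e. x^T A^T y = x^T (A^*) y. Since this holds for all x, y, we must have A^* = A^T. Therefore
A^* =
[[-3, 0],
 [1, -3],
 [0, 3]].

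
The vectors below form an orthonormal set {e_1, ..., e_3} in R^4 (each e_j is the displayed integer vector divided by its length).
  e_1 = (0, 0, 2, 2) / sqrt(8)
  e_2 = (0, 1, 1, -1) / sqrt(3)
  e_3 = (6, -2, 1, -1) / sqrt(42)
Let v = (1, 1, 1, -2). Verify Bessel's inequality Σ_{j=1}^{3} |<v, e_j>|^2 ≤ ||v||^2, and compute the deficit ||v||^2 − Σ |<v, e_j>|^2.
Σ |<v, e_j>|^2 = 7; ||v||^2 = 7; deficit = 0

Write each e_j = u_j / sqrt(<u_j, u_j>) where u_j is the displayed integer vector. Then <v, e_j> = <v, u_j> / sqrt(<u_j, u_j>), so |<v, e_j>|^2 = <v, u_j>^2 / <u_j, u_j>.
Coefficients: <v, e_1> = -2/sqrt(8), <v, e_2> = 4/sqrt(3), <v, e_3> = 7/sqrt(42).
Square and sum: Σ |<v, e_j>|^2 = 7.
Compute ||v||^2 = v·v = 7.
Deficit = 7 − 7 = 0 ≥ 0, confirming Bessel's inequality. (The deficit equals ||v − Σ <v,e_j> e_j||^2, the squared distance from v to span{e_j}.)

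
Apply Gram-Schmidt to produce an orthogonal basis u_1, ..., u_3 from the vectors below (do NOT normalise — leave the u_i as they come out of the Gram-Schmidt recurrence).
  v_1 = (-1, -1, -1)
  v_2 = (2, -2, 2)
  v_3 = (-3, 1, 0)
Orthogonal basis:
  u_1 = (-1, -1, -1)
  u_2 = (4/3, -8/3, 4/3)
  u_3 = (-3/2, 0, 3/2)

Apply the Gram-Schmidt recurrence
  u_1 = v_1
  u_i = v_i − Σ_{j<i} ((v_i · u_j) / (u_j · u_j)) · u_j.

Step by step this gives:
  u_1 = (-1, -1, -1)
  u_2 = (4/3, -8/3, 4/3)
  u_3 = (-3/2, 0, 3/2)

Orthogonality check:
  u_2 · u_1 = 0 (should be 0)
  u_3 · u_1 = 0 (should be 0)
  u_3 · u_2 = 0 (should be 0)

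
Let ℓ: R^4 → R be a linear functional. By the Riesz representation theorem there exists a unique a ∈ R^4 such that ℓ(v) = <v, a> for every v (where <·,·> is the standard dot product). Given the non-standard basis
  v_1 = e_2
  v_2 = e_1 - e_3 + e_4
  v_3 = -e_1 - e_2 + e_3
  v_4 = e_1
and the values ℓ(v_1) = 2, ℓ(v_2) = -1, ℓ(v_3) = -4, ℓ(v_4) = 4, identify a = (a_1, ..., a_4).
a = (4, 2, 2, -3)

Write a = (a_1, ..., a_4) in the standard basis. For each basis vector v_i, ℓ(v_i) = <v_i, a> is a linear equation in the a_j's. Collect the n equations into a matrix system V a = ℓ, where row i of V is v_i (expressed in the standard basis). Since V is invertible (lower-triangular with 1s on the diagonal, up to permutation), solve by back-substitution:
  V =
[[0, 1, 0, 0],
 [1, 0, -1, 1],
 [-1, -1, 1, 0],
 [1, 0, 0, 0]]
  V a = (2, -1, -4, 4)
Solving gives a = (4, 2, 2, -3).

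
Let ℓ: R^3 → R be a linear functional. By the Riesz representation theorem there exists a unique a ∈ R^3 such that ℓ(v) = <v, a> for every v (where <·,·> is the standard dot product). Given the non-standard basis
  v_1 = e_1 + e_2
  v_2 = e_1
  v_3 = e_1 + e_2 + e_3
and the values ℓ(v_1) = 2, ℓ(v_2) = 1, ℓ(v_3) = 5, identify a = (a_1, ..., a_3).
a = (1, 1, 3)

Write a = (a_1, ..., a_3) in the standard basis. For each basis vector v_i, ℓ(v_i) = <v_i, a> is a linear equation in the a_j's. Collect the n equations into a matrix system V a = ℓ, where row i of V is v_i (expressed in the standard basis). Since V is invertible (lower-triangular with 1s on the diagonal, up to permutation), solve by back-substitution:
  V =
[[1, 1, 0],
 [1, 0, 0],
 [1, 1, 1]]
  V a = (2, 1, 5)
Solving gives a = (1, 1, 3).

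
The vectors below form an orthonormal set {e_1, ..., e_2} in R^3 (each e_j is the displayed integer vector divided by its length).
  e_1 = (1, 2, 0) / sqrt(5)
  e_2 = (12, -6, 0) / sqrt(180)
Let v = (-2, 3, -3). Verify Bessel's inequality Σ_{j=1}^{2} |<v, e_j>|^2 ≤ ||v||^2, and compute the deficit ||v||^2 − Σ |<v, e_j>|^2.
Σ |<v, e_j>|^2 = 13; ||v||^2 = 22; deficit = 9

Write each e_j = u_j / sqrt(<u_j, u_j>) where u_j is the displayed integer vector. Then <v, e_j> = <v, u_j> / sqrt(<u_j, u_j>), so |<v, e_j>|^2 = <v, u_j>^2 / <u_j, u_j>.
Coefficients: <v, e_1> = 4/sqrt(5), <v, e_2> = -42/sqrt(180).
Square and sum: Σ |<v, e_j>|^2 = 13.
Compute ||v||^2 = v·v = 22.
Deficit = 22 − 13 = 9 ≥ 0, confirming Bessel's inequality. (The deficit equals ||v − Σ <v,e_j> e_j||^2, the squared distance from v to span{e_j}.)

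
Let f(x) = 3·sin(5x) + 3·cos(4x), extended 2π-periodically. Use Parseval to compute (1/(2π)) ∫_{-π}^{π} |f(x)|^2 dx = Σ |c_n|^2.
Σ |c_n|^2 = 9

Expand |f|^2 and use orthogonality of {sin(nx), cos(mx)} on [-π, π]:
  ∫_{-π}^{π} sin(nx)^2 dx = π, ∫ cos(mx)^2 dx = π, and cross terms integrate to 0.
So ∫_{-π}^{π} f(x)^2 dx = 3^2 · π + 3^2 · π = (9 + 9)π.
Divide by 2π: (9 + 9)/2 = 9.
By Parseval, this equals Σ |c_n|^2.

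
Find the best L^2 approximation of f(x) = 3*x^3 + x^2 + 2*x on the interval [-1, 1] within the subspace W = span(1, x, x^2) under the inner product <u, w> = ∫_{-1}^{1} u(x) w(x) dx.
g(x) = x^2 + 19*x/5

The best approximation g ∈ W is the orthogonal projection of f onto W. Writing g = a_0 + a_1 x + a_2 x^2, the coefficients solve the normal equations G · a = b where
  G_{ij} = <φ_i, φ_j> and b_i = <f, φ_i>, with φ_0 = 1, φ_1 = x, φ_2 = x^2.
G =
  [2, 0, 2/3]
  [0, 2/3, 0]
  [2/3, 0, 2/5],
b = (2/3, 38/15, 2/5).
Solving gives a_0 = 0, a_1 = 19/5, a_2 = 1, so
  g(x) = x^2 + 19*x/5.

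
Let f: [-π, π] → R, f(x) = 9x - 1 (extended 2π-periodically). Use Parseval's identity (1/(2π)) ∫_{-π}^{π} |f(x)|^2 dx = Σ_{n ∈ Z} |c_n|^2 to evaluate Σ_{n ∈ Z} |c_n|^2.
Σ |c_n|^2 = 27π^2 + 1

Expand and integrate term by term over [-π, π]:
  ∫ (9x)^2 dx = 81·(2π^3/3); ∫ 2·9·(-1)·x dx = 0 (odd integrand); ∫ (-1)^2 dx = 1·2π.
So (1/(2π)) ∫_{-π}^{π} (9x - 1)^2 dx = 81π^2/3 + 1 = 27π^2 + 1.
Parseval ⇒ Σ |c_n|^2 = 27π^2 + 1.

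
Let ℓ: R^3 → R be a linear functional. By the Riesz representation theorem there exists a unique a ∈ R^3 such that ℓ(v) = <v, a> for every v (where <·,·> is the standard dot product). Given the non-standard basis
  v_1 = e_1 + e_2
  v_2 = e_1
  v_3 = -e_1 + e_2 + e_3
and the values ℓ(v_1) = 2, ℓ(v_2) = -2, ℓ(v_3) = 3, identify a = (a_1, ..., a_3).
a = (-2, 4, -3)

Write a = (a_1, ..., a_3) in the standard basis. For each basis vector v_i, ℓ(v_i) = <v_i, a> is a linear equation in the a_j's. Collect the n equations into a matrix system V a = ℓ, where row i of V is v_i (expressed in the standard basis). Since V is invertible (lower-triangular with 1s on the diagonal, up to permutation), solve by back-substitution:
  V =
[[1, 1, 0],
 [1, 0, 0],
 [-1, 1, 1]]
  V a = (2, -2, 3)
Solving gives a = (-2, 4, -3).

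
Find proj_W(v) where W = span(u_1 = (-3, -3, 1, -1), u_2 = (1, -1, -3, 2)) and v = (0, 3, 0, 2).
proj_W(v) = (89/55, 103/55, -1/5, 18/55)

Set up U = [u_1 | ... | u_2] ∈ R^(4×2). The projector onto W = col(U) is P = U (U^T U)^(-1) U^T.
Compute U^T U =
  [20, -5]
  [-5, 15],
and U^T v = (-11, 1).
Solve U^T U · c = U^T v for the coefficients: c = (-32/55, -7/55). The projection is proj_W(v) = U c.
Check: (v - proj_W(v)) · u_1 = 0  (should be 0).
Check: (v - proj_W(v)) · u_2 = 0  (should be 0).
Result: proj_W(v) = (89/55, 103/55, -1/5, 18/55).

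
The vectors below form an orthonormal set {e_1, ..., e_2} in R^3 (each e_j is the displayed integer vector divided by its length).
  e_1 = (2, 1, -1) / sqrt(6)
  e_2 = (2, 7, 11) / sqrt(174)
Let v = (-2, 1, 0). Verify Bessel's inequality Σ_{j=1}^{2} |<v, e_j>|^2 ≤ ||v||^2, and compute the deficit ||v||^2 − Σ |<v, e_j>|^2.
Σ |<v, e_j>|^2 = 45/29; ||v||^2 = 5; deficit = 100/29

Write each e_j = u_j / sqrt(<u_j, u_j>) where u_j is the displayed integer vector. Then <v, e_j> = <v, u_j> / sqrt(<u_j, u_j>), so |<v, e_j>|^2 = <v, u_j>^2 / <u_j, u_j>.
Coefficients: <v, e_1> = -3/sqrt(6), <v, e_2> = 3/sqrt(174).
Square and sum: Σ |<v, e_j>|^2 = 45/29.
Compute ||v||^2 = v·v = 5.
Deficit = 5 − 45/29 = 100/29 ≥ 0, confirming Bessel's inequality. (The deficit equals ||v − Σ <v,e_j> e_j||^2, the squared distance from v to span{e_j}.)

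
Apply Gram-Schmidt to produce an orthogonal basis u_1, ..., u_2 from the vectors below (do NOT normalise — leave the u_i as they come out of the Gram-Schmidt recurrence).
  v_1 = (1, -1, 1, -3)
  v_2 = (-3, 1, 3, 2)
Orthogonal basis:
  u_1 = (1, -1, 1, -3)
  u_2 = (-29/12, 5/12, 43/12, 1/4)

Apply the Gram-Schmidt recurrence
  u_1 = v_1
  u_i = v_i − Σ_{j<i} ((v_i · u_j) / (u_j · u_j)) · u_j.

Step by step this gives:
  u_1 = (1, -1, 1, -3)
  u_2 = (-29/12, 5/12, 43/12, 1/4)

Orthogonality check:
  u_2 · u_1 = 0 (should be 0)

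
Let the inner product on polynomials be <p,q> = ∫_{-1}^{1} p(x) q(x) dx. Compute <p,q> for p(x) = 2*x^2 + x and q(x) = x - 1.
<p,q> = -2/3

Expand the product: p(x)·q(x) = 2*x^3 - x^2 - x.
∫_{-1}^{1} of each monomial x^k gives [2/(k+1) if k even, 0 if k odd]. Integrating term-by-term (or equivalently evaluating the antiderivative F(x) = x^4/2 - x^3/3 - x^2/2 at the endpoints):
  F(1) − F(−1) = -1/3 − (1/3) = -2/3.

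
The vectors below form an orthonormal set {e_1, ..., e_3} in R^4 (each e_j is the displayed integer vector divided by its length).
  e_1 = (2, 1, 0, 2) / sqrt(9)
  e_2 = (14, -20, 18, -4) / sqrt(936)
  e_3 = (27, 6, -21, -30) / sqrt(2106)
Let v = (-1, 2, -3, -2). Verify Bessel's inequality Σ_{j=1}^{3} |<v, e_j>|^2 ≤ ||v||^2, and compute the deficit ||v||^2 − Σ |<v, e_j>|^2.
Σ |<v, e_j>|^2 = 18; ||v||^2 = 18; deficit = 0

Write each e_j = u_j / sqrt(<u_j, u_j>) where u_j is the displayed integer vector. Then <v, e_j> = <v, u_j> / sqrt(<u_j, u_j>), so |<v, e_j>|^2 = <v, u_j>^2 / <u_j, u_j>.
Coefficients: <v, e_1> = -4/sqrt(9), <v, e_2> = -100/sqrt(936), <v, e_3> = 108/sqrt(2106).
Square and sum: Σ |<v, e_j>|^2 = 18.
Compute ||v||^2 = v·v = 18.
Deficit = 18 − 18 = 0 ≥ 0, confirming Bessel's inequality. (The deficit equals ||v − Σ <v,e_j> e_j||^2, the squared distance from v to span{e_j}.)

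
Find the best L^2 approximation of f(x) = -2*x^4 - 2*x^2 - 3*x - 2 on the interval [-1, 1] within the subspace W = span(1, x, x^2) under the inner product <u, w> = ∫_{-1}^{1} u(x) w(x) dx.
g(x) = -26*x^2/7 - 3*x - 64/35

The best approximation g ∈ W is the orthogonal projection of f onto W. Writing g = a_0 + a_1 x + a_2 x^2, the coefficients solve the normal equations G · a = b where
  G_{ij} = <φ_i, φ_j> and b_i = <f, φ_i>, with φ_0 = 1, φ_1 = x, φ_2 = x^2.
G =
  [2, 0, 2/3]
  [0, 2/3, 0]
  [2/3, 0, 2/5],
b = (-92/15, -2, -284/105).
Solving gives a_0 = -64/35, a_1 = -3, a_2 = -26/7, so
  g(x) = -26*x^2/7 - 3*x - 64/35.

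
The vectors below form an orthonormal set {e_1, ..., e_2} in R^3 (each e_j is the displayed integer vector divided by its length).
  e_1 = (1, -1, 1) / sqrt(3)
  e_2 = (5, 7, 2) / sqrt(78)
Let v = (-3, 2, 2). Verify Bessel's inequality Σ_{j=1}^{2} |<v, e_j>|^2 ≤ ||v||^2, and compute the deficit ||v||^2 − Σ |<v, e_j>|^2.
Σ |<v, e_j>|^2 = 81/26; ||v||^2 = 17; deficit = 361/26

Write each e_j = u_j / sqrt(<u_j, u_j>) where u_j is the displayed integer vector. Then <v, e_j> = <v, u_j> / sqrt(<u_j, u_j>), so |<v, e_j>|^2 = <v, u_j>^2 / <u_j, u_j>.
Coefficients: <v, e_1> = -3/sqrt(3), <v, e_2> = 3/sqrt(78).
Square and sum: Σ |<v, e_j>|^2 = 81/26.
Compute ||v||^2 = v·v = 17.
Deficit = 17 − 81/26 = 361/26 ≥ 0, confirming Bessel's inequality. (The deficit equals ||v − Σ <v,e_j> e_j||^2, the squared distance from v to span{e_j}.)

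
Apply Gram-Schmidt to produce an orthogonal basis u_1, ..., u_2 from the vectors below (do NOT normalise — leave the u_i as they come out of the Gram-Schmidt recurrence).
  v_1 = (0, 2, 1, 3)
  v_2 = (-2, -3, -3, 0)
Orthogonal basis:
  u_1 = (0, 2, 1, 3)
  u_2 = (-2, -12/7, -33/14, 27/14)

Apply the Gram-Schmidt recurrence
  u_1 = v_1
  u_i = v_i − Σ_{j<i} ((v_i · u_j) / (u_j · u_j)) · u_j.

Step by step this gives:
  u_1 = (0, 2, 1, 3)
  u_2 = (-2, -12/7, -33/14, 27/14)

Orthogonality check:
  u_2 · u_1 = 0 (should be 0)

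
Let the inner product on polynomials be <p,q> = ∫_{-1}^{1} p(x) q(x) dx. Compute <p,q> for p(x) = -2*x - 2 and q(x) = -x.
<p,q> = 4/3

Expand the product: p(x)·q(x) = 2*x^2 + 2*x.
∫_{-1}^{1} of each monomial x^k gives [2/(k+1) if k even, 0 if k odd]. Integrating term-by-term (or equivalently evaluating the antiderivative F(x) = 2*x^3/3 + x^2 at the endpoints):
  F(1) − F(−1) = 5/3 − (1/3) = 4/3.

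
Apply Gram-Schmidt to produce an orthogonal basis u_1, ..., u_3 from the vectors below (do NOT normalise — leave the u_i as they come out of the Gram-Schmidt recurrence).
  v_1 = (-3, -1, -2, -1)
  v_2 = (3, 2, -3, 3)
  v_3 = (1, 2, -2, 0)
Orthogonal basis:
  u_1 = (-3, -1, -2, -1)
  u_2 = (7/5, 22/15, -61/15, 37/15)
  u_3 = (59/401, 501/401, -95/401, -488/401)

Apply the Gram-Schmidt recurrence
  u_1 = v_1
  u_i = v_i − Σ_{j<i} ((v_i · u_j) / (u_j · u_j)) · u_j.

Step by step this gives:
  u_1 = (-3, -1, -2, -1)
  u_2 = (7/5, 22/15, -61/15, 37/15)
  u_3 = (59/401, 501/401, -95/401, -488/401)

Orthogonality check:
  u_2 · u_1 = 0 (should be 0)
  u_3 · u_1 = 0 (should be 0)
  u_3 · u_2 = 0 (should be 0)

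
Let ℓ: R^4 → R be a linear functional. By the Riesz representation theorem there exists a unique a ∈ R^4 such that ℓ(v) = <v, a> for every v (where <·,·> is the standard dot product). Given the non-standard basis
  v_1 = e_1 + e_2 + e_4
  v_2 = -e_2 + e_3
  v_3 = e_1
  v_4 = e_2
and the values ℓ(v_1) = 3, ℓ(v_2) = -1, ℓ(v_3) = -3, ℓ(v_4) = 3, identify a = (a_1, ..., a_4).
a = (-3, 3, 2, 3)

Write a = (a_1, ..., a_4) in the standard basis. For each basis vector v_i, ℓ(v_i) = <v_i, a> is a linear equation in the a_j's. Collect the n equations into a matrix system V a = ℓ, where row i of V is v_i (expressed in the standard basis). Since V is invertible (lower-triangular with 1s on the diagonal, up to permutation), solve by back-substitution:
  V =
[[1, 1, 0, 1],
 [0, -1, 1, 0],
 [1, 0, 0, 0],
 [0, 1, 0, 0]]
  V a = (3, -1, -3, 3)
Solving gives a = (-3, 3, 2, 3).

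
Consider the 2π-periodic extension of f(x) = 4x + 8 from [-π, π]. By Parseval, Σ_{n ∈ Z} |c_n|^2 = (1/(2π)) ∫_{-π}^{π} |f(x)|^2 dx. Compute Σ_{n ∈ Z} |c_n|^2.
Σ |c_n|^2 = 16π^2/3 + 64

Expand and integrate term by term over [-π, π]:
  ∫ (4x)^2 dx = 16·(2π^3/3); ∫ 2·4·(8)·x dx = 0 (odd integrand); ∫ 8^2 dx = 64·2π.
So (1/(2π)) ∫_{-π}^{π} (4x + 8)^2 dx = 16π^2/3 + 64 = 16π^2/3 + 64.
Parseval ⇒ Σ |c_n|^2 = 16π^2/3 + 64.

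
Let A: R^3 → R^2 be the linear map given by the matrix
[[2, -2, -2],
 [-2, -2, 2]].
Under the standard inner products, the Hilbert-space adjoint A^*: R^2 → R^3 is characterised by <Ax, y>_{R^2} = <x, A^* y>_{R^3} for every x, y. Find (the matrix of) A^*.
A^* = A^T =
[[2, -2],
 [-2, -2],
 [-2, 2]]

For real matrices with standard dot products, the defining identity <Ax, y> = <x, A^* y> gives (Ax)^T y = x^T (A^*) y, i.e. x^T A^T y = x^T (A^*) y. Since this holds for all x, y, we must have A^* = A^T. Therefore
A^* =
[[2, -2],
 [-2, -2],
 [-2, 2]].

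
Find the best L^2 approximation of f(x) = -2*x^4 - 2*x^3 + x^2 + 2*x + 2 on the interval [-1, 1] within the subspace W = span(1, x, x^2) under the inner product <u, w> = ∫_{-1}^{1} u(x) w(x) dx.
g(x) = -5*x^2/7 + 4*x/5 + 76/35

The best approximation g ∈ W is the orthogonal projection of f onto W. Writing g = a_0 + a_1 x + a_2 x^2, the coefficients solve the normal equations G · a = b where
  G_{ij} = <φ_i, φ_j> and b_i = <f, φ_i>, with φ_0 = 1, φ_1 = x, φ_2 = x^2.
G =
  [2, 0, 2/3]
  [0, 2/3, 0]
  [2/3, 0, 2/5],
b = (58/15, 8/15, 122/105).
Solving gives a_0 = 76/35, a_1 = 4/5, a_2 = -5/7, so
  g(x) = -5*x^2/7 + 4*x/5 + 76/35.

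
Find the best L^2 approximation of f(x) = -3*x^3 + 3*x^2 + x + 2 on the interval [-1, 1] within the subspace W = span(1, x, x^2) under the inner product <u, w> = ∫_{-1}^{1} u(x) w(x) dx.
g(x) = 3*x^2 - 4*x/5 + 2

The best approximation g ∈ W is the orthogonal projection of f onto W. Writing g = a_0 + a_1 x + a_2 x^2, the coefficients solve the normal equations G · a = b where
  G_{ij} = <φ_i, φ_j> and b_i = <f, φ_i>, with φ_0 = 1, φ_1 = x, φ_2 = x^2.
G =
  [2, 0, 2/3]
  [0, 2/3, 0]
  [2/3, 0, 2/5],
b = (6, -8/15, 38/15).
Solving gives a_0 = 2, a_1 = -4/5, a_2 = 3, so
  g(x) = 3*x^2 - 4*x/5 + 2.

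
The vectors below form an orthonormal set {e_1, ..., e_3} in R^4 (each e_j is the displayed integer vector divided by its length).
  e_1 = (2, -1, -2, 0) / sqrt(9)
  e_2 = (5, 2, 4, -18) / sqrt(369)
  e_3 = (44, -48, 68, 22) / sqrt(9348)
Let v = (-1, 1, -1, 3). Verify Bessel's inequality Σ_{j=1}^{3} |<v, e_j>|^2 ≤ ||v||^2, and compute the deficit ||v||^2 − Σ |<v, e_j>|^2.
Σ |<v, e_j>|^2 = 635/57; ||v||^2 = 12; deficit = 49/57

Write each e_j = u_j / sqrt(<u_j, u_j>) where u_j is the displayed integer vector. Then <v, e_j> = <v, u_j> / sqrt(<u_j, u_j>), so |<v, e_j>|^2 = <v, u_j>^2 / <u_j, u_j>.
Coefficients: <v, e_1> = -1/sqrt(9), <v, e_2> = -61/sqrt(369), <v, e_3> = -94/sqrt(9348).
Square and sum: Σ |<v, e_j>|^2 = 635/57.
Compute ||v||^2 = v·v = 12.
Deficit = 12 − 635/57 = 49/57 ≥ 0, confirming Bessel's inequality. (The deficit equals ||v − Σ <v,e_j> e_j||^2, the squared distance from v to span{e_j}.)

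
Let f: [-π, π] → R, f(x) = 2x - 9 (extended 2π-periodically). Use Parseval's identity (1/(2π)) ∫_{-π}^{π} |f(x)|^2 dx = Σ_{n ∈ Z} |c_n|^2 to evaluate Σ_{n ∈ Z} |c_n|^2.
Σ |c_n|^2 = 4π^2/3 + 81

Expand and integrate term by term over [-π, π]:
  ∫ (2x)^2 dx = 4·(2π^3/3); ∫ 2·2·(-9)·x dx = 0 (odd integrand); ∫ (-9)^2 dx = 81·2π.
So (1/(2π)) ∫_{-π}^{π} (2x - 9)^2 dx = 4π^2/3 + 81 = 4π^2/3 + 81.
Parseval ⇒ Σ |c_n|^2 = 4π^2/3 + 81.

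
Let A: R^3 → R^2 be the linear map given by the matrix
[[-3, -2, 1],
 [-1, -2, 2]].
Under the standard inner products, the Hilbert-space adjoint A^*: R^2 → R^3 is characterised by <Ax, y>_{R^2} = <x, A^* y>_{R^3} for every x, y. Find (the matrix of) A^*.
A^* = A^T =
[[-3, -1],
 [-2, -2],
 [1, 2]]

For real matrices with standard dot products, the defining identity <Ax, y> = <x, A^* y> gives (Ax)^T y = x^T (A^*) y, i.e. x^T A^T y = x^T (A^*) y. Since this holds for all x, y, we must have A^* = A^T. Therefore
A^* =
[[-3, -1],
 [-2, -2],
 [1, 2]].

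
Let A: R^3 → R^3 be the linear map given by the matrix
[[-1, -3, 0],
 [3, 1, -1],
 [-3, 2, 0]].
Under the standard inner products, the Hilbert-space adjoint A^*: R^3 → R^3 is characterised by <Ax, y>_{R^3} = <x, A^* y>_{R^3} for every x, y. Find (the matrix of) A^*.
A^* = A^T =
[[-1, 3, -3],
 [-3, 1, 2],
 [0, -1, 0]]

For real matrices with standard dot products, the defining identity <Ax, y> = <x, A^* y> gives (Ax)^T y = x^T (A^*) y, i.e. x^T A^T y = x^T (A^*) y. Since this holds for all x, y, we must have A^* = A^T. Therefore
A^* =
[[-1, 3, -3],
 [-3, 1, 2],
 [0, -1, 0]].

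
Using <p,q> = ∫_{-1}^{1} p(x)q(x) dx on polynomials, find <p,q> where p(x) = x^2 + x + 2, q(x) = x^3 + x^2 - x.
<p,q> = 22/15

Expand the product: p(x)·q(x) = x^5 + 2*x^4 + 2*x^3 + x^2 - 2*x.
∫_{-1}^{1} of each monomial x^k gives [2/(k+1) if k even, 0 if k odd]. Integrating term-by-term (or equivalently evaluating the antiderivative F(x) = x^6/6 + 2*x^5/5 + x^4/2 + x^3/3 - x^2 at the endpoints):
  F(1) − F(−1) = 2/5 − (-16/15) = 22/15.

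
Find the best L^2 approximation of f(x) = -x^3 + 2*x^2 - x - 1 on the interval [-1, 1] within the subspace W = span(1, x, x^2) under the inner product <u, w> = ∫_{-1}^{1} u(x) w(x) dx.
g(x) = 2*x^2 - 8*x/5 - 1

The best approximation g ∈ W is the orthogonal projection of f onto W. Writing g = a_0 + a_1 x + a_2 x^2, the coefficients solve the normal equations G · a = b where
  G_{ij} = <φ_i, φ_j> and b_i = <f, φ_i>, with φ_0 = 1, φ_1 = x, φ_2 = x^2.
G =
  [2, 0, 2/3]
  [0, 2/3, 0]
  [2/3, 0, 2/5],
b = (-2/3, -16/15, 2/15).
Solving gives a_0 = -1, a_1 = -8/5, a_2 = 2, so
  g(x) = 2*x^2 - 8*x/5 - 1.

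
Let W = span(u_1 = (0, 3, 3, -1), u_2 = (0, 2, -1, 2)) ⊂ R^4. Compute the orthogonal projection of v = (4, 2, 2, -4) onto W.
proj_W(v) = (0, 19/17, 58/17, -41/17)

Set up U = [u_1 | ... | u_2] ∈ R^(4×2). The projector onto W = col(U) is P = U (U^T U)^(-1) U^T.
Compute U^T U =
  [19, 1]
  [1, 9],
and U^T v = (16, -6).
Solve U^T U · c = U^T v for the coefficients: c = (15/17, -13/17). The projection is proj_W(v) = U c.
Check: (v - proj_W(v)) · u_1 = 0  (should be 0).
Check: (v - proj_W(v)) · u_2 = 0  (should be 0).
Result: proj_W(v) = (0, 19/17, 58/17, -41/17).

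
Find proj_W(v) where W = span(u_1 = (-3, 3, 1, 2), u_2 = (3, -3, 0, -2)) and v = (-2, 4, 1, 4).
proj_W(v) = (-39/11, 39/11, 1, 26/11)

Set up U = [u_1 | ... | u_2] ∈ R^(4×2). The projector onto W = col(U) is P = U (U^T U)^(-1) U^T.
Compute U^T U =
  [23, -22]
  [-22, 22],
and U^T v = (27, -26).
Solve U^T U · c = U^T v for the coefficients: c = (1, -2/11). The projection is proj_W(v) = U c.
Check: (v - proj_W(v)) · u_1 = 0  (should be 0).
Check: (v - proj_W(v)) · u_2 = 0  (should be 0).
Result: proj_W(v) = (-39/11, 39/11, 1, 26/11).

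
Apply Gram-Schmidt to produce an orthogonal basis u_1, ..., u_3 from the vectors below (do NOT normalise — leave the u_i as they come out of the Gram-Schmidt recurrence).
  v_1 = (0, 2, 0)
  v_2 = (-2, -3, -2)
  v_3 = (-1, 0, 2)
Orthogonal basis:
  u_1 = (0, 2, 0)
  u_2 = (-2, 0, -2)
  u_3 = (-3/2, 0, 3/2)

Apply the Gram-Schmidt recurrence
  u_1 = v_1
  u_i = v_i − Σ_{j<i} ((v_i · u_j) / (u_j · u_j)) · u_j.

Step by step this gives:
  u_1 = (0, 2, 0)
  u_2 = (-2, 0, -2)
  u_3 = (-3/2, 0, 3/2)

Orthogonality check:
  u_2 · u_1 = 0 (should be 0)
  u_3 · u_1 = 0 (should be 0)
  u_3 · u_2 = 0 (should be 0)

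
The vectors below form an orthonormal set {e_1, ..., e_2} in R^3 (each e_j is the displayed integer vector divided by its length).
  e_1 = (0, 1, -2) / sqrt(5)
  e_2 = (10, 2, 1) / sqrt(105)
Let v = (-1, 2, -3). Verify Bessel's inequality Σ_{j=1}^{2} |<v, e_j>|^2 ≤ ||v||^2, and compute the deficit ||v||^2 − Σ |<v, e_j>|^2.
Σ |<v, e_j>|^2 = 95/7; ||v||^2 = 14; deficit = 3/7

Write each e_j = u_j / sqrt(<u_j, u_j>) where u_j is the displayed integer vector. Then <v, e_j> = <v, u_j> / sqrt(<u_j, u_j>), so |<v, e_j>|^2 = <v, u_j>^2 / <u_j, u_j>.
Coefficients: <v, e_1> = 8/sqrt(5), <v, e_2> = -9/sqrt(105).
Square and sum: Σ |<v, e_j>|^2 = 95/7.
Compute ||v||^2 = v·v = 14.
Deficit = 14 − 95/7 = 3/7 ≥ 0, confirming Bessel's inequality. (The deficit equals ||v − Σ <v,e_j> e_j||^2, the squared distance from v to span{e_j}.)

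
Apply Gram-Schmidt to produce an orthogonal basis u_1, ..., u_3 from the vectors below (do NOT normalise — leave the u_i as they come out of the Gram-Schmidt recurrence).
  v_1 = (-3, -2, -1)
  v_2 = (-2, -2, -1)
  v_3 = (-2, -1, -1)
Orthogonal basis:
  u_1 = (-3, -2, -1)
  u_2 = (5/14, -3/7, -3/14)
  u_3 = (0, 1/5, -2/5)

Apply the Gram-Schmidt recurrence
  u_1 = v_1
  u_i = v_i − Σ_{j<i} ((v_i · u_j) / (u_j · u_j)) · u_j.

Step by step this gives:
  u_1 = (-3, -2, -1)
  u_2 = (5/14, -3/7, -3/14)
  u_3 = (0, 1/5, -2/5)

Orthogonality check:
  u_2 · u_1 = 0 (should be 0)
  u_3 · u_1 = 0 (should be 0)
  u_3 · u_2 = 0 (should be 0)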